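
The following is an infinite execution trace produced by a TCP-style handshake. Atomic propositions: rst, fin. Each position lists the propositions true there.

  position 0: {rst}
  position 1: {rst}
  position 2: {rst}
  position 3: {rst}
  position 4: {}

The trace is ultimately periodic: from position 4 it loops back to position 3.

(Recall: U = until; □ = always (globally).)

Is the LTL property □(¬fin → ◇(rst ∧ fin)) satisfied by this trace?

Does not hold

¬fin → ◇(rst ∧ fin) must hold at every position from 0 onward. It fails at position 0, so □(¬fin → ◇(rst ∧ fin)) is false.
Positions where ¬fin holds: 0, 1, 2, 3, 4.
Check ◇(rst ∧ fin) at each: 0→fails, 1→fails, 2→fails, 3→fails, 4→fails.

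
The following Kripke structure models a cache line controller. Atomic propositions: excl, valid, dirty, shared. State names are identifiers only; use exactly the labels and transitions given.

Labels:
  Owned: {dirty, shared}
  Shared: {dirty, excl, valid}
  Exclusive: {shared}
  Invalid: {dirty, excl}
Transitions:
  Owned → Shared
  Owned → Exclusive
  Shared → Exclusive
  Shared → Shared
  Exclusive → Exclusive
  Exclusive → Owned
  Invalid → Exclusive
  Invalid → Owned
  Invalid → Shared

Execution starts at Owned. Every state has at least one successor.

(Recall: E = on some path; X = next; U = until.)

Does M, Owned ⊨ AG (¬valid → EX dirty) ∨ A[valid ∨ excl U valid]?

Holds

States satisfying ¬valid → EX dirty: {Owned, Shared, Exclusive, Invalid}.
States satisfying AG (¬valid → EX dirty): {Owned, Shared, Exclusive, Invalid}.
States satisfying valid ∨ excl: {Shared, Invalid}.
States satisfying valid: {Shared}.
States satisfying A[valid ∨ excl U valid]: {Shared}.
States satisfying AG (¬valid → EX dirty) ∨ A[valid ∨ excl U valid]: {Owned, Shared, Exclusive, Invalid}.
Owned ∈ Sat(AG (¬valid → EX dirty) ∨ A[valid ∨ excl U valid]).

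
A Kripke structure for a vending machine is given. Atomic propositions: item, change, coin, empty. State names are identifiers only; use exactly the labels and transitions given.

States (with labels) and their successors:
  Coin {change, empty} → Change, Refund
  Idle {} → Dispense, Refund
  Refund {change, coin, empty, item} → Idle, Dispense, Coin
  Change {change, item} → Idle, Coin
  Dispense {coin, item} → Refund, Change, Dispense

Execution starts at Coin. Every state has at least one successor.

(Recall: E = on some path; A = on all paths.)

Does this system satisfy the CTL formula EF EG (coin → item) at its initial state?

Holds

States satisfying EG (coin → item): {Coin, Idle, Refund, Change, Dispense}.
States satisfying EF EG (coin → item): {Coin, Idle, Refund, Change, Dispense}.
Some path from Coin reaches a state where EG (coin → item) holds.
Coin ∈ Sat(EF EG (coin → item)).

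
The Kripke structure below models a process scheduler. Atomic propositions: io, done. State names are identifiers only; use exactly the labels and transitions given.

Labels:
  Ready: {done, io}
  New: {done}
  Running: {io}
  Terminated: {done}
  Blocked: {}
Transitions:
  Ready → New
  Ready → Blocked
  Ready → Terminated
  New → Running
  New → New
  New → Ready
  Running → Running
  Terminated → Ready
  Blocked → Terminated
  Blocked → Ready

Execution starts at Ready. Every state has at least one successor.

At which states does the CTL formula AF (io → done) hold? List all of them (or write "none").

{Ready, New, Terminated, Blocked}

States satisfying io → done: {Ready, New, Terminated, Blocked}.
States satisfying AF (io → done): {Ready, New, Terminated, Blocked}.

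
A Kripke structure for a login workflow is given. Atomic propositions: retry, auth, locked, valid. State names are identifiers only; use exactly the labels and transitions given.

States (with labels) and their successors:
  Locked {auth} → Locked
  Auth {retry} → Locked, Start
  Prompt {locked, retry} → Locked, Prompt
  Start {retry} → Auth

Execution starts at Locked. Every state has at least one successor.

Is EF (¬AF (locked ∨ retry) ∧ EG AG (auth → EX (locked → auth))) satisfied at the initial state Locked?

States satisfying EF (¬AF (locked ∨ retry) ∧ EG AG (auth → EX (locked → auth))): {Locked, Auth, Prompt, Start}.
Some path from Locked reaches a state where ¬AF (locked ∨ retry) ∧ EG AG (auth → EX (locked → auth)) holds.
Locked ∈ Sat(EF (¬AF (locked ∨ retry) ∧ EG AG (auth → EX (locked → auth)))).

Satisfied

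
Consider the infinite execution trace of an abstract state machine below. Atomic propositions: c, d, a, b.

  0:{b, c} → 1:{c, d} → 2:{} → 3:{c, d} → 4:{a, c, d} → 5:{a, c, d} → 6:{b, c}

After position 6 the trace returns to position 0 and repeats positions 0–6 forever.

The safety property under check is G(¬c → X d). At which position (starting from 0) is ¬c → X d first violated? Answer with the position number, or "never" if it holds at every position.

never

¬c → X d holds at every position 0..6, and those are all the positions the trace ever visits, so the invariant G(¬c → X d) is never violated.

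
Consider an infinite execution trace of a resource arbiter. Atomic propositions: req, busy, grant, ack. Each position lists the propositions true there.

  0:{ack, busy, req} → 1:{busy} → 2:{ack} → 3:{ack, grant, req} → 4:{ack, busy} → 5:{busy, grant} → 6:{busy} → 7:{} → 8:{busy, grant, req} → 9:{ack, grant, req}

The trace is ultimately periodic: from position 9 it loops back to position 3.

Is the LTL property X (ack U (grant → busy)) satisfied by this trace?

Holds

The position after 0 is 1; ack U (grant → busy) is true there.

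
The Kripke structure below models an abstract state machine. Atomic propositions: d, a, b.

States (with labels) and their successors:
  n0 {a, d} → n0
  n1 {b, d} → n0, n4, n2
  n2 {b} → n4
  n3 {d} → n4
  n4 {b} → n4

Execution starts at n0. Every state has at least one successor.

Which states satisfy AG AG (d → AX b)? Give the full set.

States satisfying AG (d → AX b): {n2, n3, n4}.
States satisfying AG AG (d → AX b): {n2, n3, n4}.

{n2, n3, n4}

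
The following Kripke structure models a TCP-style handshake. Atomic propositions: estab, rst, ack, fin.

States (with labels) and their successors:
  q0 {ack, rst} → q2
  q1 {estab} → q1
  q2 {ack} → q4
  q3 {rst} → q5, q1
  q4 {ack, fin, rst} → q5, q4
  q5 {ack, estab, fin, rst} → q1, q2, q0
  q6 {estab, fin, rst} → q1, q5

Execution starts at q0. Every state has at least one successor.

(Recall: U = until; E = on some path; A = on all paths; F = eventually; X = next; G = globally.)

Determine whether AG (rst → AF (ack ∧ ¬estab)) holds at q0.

States satisfying rst → AF (ack ∧ ¬estab): {q0, q1, q2, q4}.
States satisfying AG (rst → AF (ack ∧ ¬estab)): {q1}.
q5 is reachable from q0 and violates rst → AF (ack ∧ ¬estab), so AG fails at q0.
q0 ∉ Sat(AG (rst → AF (ack ∧ ¬estab))).

No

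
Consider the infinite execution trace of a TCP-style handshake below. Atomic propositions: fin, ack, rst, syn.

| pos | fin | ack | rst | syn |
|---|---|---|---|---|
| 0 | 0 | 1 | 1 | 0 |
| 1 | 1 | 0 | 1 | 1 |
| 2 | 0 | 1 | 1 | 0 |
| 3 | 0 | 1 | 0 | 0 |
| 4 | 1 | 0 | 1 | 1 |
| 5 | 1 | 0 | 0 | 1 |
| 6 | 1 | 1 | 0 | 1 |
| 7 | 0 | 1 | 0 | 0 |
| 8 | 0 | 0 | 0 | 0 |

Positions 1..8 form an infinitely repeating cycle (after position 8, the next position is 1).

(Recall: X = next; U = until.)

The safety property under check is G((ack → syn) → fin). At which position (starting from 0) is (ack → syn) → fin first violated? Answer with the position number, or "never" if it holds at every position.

Check (ack → syn) → fin at each position in order: 0 ✓, 1 ✓, 2 ✓, 3 ✓, 4 ✓, 5 ✓, 6 ✓, 7 ✓.
At position 8 the labels are {}, so (ack → syn) → fin is false there. This is the first violation.

8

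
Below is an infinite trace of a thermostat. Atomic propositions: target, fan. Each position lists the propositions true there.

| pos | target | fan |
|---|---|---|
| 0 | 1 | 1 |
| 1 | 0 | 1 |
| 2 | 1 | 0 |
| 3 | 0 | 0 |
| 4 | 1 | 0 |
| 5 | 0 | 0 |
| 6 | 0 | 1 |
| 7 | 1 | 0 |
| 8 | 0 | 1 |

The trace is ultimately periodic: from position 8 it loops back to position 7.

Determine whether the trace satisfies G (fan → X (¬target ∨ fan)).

Does not hold

fan → X (¬target ∨ fan) must hold at every position from 0 onward. It fails at position 1, so G (fan → X (¬target ∨ fan)) is false.
Positions where fan holds: 0, 1, 6, 8.
Check X (¬target ∨ fan) at each: 0→ok, 1→fails, 6→fails, 8→fails.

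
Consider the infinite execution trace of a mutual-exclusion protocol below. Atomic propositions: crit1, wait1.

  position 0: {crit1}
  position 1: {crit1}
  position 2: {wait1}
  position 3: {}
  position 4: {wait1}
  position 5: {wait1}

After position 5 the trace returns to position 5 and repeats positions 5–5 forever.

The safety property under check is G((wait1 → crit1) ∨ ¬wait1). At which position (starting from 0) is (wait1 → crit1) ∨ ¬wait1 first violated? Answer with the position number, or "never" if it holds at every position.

Check (wait1 → crit1) ∨ ¬wait1 at each position in order: 0 ✓, 1 ✓.
At position 2 the labels are {wait1}, so (wait1 → crit1) ∨ ¬wait1 is false there. This is the first violation.

2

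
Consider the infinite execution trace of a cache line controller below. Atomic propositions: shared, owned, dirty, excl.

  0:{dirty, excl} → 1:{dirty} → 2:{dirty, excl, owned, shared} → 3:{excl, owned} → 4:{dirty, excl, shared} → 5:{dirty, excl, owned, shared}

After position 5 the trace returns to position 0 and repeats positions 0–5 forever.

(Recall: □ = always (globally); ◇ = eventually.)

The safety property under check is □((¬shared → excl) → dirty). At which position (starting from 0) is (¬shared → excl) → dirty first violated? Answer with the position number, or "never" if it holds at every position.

3

Check (¬shared → excl) → dirty at each position in order: 0 ✓, 1 ✓, 2 ✓.
At position 3 the labels are {excl, owned}, so (¬shared → excl) → dirty is false there. This is the first violation.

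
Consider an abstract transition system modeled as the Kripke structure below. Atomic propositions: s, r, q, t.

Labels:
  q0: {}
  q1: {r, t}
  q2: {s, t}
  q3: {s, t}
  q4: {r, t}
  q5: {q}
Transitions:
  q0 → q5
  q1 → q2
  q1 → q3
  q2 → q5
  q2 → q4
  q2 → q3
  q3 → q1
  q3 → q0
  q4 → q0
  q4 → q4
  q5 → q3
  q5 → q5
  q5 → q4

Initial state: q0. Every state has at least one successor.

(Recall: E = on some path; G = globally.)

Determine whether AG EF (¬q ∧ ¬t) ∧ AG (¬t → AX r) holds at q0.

Does not hold

States satisfying EF (¬q ∧ ¬t): {q0, q1, q2, q3, q4, q5}.
States satisfying AG EF (¬q ∧ ¬t): {q0, q1, q2, q3, q4, q5}.
States satisfying ¬t → AX r: {q1, q2, q3, q4}.
States satisfying AG (¬t → AX r): ∅.
States satisfying AG EF (¬q ∧ ¬t) ∧ AG (¬t → AX r): ∅.
q0 ∉ Sat(AG EF (¬q ∧ ¬t) ∧ AG (¬t → AX r)).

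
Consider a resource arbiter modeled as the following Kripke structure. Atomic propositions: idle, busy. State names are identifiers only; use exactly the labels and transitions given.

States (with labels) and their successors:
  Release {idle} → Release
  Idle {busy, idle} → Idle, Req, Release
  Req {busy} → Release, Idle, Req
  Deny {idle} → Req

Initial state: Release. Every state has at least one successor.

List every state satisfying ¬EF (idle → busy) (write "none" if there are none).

{Release}

States satisfying idle → busy: {Idle, Req}.
States satisfying EF (idle → busy): {Idle, Req, Deny}.
States satisfying ¬EF (idle → busy): {Release}.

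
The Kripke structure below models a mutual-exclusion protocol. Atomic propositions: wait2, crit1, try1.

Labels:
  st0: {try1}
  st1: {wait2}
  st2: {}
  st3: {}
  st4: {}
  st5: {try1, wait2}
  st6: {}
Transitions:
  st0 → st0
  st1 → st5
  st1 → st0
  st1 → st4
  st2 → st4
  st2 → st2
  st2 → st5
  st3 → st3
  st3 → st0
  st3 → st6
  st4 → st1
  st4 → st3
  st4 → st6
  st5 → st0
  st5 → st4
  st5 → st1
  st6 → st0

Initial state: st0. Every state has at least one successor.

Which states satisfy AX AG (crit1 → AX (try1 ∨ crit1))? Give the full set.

{st0, st1, st2, st3, st4, st5, st6}

States satisfying AG (crit1 → AX (try1 ∨ crit1)): {st0, st1, st2, st3, st4, st5, st6}.
States satisfying AX AG (crit1 → AX (try1 ∨ crit1)): {st0, st1, st2, st3, st4, st5, st6}.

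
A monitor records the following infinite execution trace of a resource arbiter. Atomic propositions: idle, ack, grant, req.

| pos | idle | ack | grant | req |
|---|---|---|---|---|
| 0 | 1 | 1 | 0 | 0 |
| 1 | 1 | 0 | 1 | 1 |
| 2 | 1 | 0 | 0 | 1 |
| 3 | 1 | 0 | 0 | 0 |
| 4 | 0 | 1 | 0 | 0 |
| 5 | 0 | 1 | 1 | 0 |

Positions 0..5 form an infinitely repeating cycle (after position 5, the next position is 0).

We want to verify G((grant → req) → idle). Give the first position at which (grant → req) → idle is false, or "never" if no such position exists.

4

Check (grant → req) → idle at each position in order: 0 ✓, 1 ✓, 2 ✓, 3 ✓.
At position 4 the labels are {ack}, so (grant → req) → idle is false there. This is the first violation.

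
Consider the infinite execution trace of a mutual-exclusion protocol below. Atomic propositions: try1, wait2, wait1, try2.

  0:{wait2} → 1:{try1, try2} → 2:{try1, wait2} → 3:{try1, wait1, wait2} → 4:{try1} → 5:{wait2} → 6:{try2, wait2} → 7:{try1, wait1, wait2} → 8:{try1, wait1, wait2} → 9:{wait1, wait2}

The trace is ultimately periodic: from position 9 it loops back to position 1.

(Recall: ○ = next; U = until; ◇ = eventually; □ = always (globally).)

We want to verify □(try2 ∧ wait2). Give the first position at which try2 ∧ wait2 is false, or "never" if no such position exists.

At position 0 the labels are {wait2}, so try2 ∧ wait2 is false there. This is the first violation.

0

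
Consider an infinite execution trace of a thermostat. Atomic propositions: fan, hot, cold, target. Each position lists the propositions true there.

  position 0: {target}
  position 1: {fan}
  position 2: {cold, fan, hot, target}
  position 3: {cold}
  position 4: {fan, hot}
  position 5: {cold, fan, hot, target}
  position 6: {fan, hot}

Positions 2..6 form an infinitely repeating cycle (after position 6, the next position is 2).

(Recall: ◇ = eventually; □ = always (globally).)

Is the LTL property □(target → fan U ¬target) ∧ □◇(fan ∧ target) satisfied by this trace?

Does not hold

target → fan U ¬target must hold at every position from 0 onward. It fails at position 0, so □(target → fan U ¬target) is false.
Positions where target holds: 0, 2, 5.
Check fan U ¬target at each: 0→fails, 2→ok, 5→ok.
◇(fan ∧ target) holds at every position 0..6, and those are all positions ever visited, so □◇(fan ∧ target) holds.
At position 0: □(target → fan U ¬target) is false; □◇(fan ∧ target) is true; so □(target → fan U ¬target) ∧ □◇(fan ∧ target) is false.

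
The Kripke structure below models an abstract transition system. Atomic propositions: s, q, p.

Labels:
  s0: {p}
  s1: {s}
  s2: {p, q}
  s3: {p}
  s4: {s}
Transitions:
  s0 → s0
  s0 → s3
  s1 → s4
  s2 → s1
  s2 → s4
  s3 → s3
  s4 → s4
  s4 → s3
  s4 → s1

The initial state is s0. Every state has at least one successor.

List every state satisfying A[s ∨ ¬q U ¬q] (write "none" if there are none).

States satisfying s ∨ ¬q: {s0, s1, s3, s4}.
States satisfying ¬q: {s0, s1, s3, s4}.
States satisfying A[s ∨ ¬q U ¬q]: {s0, s1, s3, s4}.

{s0, s1, s3, s4}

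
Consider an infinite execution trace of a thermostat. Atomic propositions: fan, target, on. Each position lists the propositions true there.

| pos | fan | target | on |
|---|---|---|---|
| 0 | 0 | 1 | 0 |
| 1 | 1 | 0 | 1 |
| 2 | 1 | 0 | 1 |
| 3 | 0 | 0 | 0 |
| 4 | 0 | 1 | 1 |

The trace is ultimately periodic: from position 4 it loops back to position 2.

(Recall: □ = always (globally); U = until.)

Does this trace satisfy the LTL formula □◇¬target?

◇¬target holds at every position 0..4, and those are all positions ever visited, so □◇¬target holds.

Holds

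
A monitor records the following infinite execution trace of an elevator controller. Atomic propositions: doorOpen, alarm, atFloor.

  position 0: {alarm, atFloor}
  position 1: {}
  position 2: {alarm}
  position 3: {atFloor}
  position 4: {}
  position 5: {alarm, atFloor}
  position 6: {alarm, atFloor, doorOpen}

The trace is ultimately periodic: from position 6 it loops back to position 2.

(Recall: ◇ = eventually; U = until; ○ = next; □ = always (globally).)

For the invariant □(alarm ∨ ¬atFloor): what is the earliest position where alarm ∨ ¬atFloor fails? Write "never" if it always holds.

3

Check alarm ∨ ¬atFloor at each position in order: 0 ✓, 1 ✓, 2 ✓.
At position 3 the labels are {atFloor}, so alarm ∨ ¬atFloor is false there. This is the first violation.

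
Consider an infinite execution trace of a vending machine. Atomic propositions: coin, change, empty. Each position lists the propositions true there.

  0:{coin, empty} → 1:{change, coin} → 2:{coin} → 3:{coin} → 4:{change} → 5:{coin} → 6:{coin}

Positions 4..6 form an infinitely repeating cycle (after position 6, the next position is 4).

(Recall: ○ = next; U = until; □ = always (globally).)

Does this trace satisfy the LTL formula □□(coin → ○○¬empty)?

Satisfied

□(coin → ○○¬empty) holds at every position 0..6, and those are all positions ever visited, so □□(coin → ○○¬empty) holds.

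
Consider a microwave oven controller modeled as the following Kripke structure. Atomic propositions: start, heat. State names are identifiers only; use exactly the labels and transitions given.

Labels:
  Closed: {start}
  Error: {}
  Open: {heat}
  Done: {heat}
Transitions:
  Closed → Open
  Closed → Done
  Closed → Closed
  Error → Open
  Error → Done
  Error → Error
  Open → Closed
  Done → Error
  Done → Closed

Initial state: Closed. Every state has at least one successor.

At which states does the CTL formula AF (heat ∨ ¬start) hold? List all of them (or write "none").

{Error, Open, Done}

States satisfying heat ∨ ¬start: {Error, Open, Done}.
States satisfying AF (heat ∨ ¬start): {Error, Open, Done}.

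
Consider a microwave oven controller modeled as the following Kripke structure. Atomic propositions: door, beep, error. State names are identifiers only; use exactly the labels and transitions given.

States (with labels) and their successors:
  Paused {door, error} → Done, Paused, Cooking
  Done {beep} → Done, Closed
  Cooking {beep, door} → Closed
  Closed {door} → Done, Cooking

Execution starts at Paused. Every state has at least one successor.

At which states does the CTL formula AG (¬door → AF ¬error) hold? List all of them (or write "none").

{Paused, Done, Cooking, Closed}

States satisfying ¬door → AF ¬error: {Paused, Done, Cooking, Closed}.
States satisfying AG (¬door → AF ¬error): {Paused, Done, Cooking, Closed}.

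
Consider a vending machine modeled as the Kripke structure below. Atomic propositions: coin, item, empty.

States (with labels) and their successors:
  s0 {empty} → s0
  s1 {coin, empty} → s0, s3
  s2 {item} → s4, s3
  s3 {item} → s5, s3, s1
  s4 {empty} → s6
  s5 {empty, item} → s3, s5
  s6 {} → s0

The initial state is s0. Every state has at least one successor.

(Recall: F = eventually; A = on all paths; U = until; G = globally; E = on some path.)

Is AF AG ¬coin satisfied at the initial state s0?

Yes

States satisfying AG ¬coin: {s0, s4, s6}.
States satisfying AF AG ¬coin: {s0, s4, s6}.
s0 ∈ Sat(AF AG ¬coin).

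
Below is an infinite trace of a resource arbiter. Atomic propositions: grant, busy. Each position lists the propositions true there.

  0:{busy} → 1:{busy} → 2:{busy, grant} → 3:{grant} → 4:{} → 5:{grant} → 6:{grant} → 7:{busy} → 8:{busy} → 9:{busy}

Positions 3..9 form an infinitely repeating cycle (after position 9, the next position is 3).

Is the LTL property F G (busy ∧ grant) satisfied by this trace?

Violated

G (busy ∧ grant) is false at every position 0..9, so it never becomes true and F G (busy ∧ grant) fails.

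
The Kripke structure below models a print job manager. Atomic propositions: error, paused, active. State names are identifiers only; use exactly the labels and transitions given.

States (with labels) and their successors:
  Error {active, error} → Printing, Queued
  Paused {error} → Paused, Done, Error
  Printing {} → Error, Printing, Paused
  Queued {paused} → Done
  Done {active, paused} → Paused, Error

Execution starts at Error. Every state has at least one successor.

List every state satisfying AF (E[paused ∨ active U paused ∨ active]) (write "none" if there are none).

States satisfying E[paused ∨ active U paused ∨ active]: {Error, Queued, Done}.
States satisfying AF (E[paused ∨ active U paused ∨ active]): {Error, Queued, Done}.

{Error, Queued, Done}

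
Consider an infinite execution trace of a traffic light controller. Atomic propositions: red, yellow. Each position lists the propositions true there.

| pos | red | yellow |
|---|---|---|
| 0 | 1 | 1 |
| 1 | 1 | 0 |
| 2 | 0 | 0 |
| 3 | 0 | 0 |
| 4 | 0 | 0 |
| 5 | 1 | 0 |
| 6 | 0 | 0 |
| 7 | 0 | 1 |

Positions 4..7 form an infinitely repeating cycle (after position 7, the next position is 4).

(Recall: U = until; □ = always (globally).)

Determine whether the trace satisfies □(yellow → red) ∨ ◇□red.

No

yellow → red must hold at every position from 0 onward. It fails at position 7, so □(yellow → red) is false.
Positions where yellow holds: 0, 7.
Check red at each: 0→ok, 7→fails.
□red is false at every position 0..7, so it never becomes true and ◇□red fails.
At position 0: □(yellow → red) is false; ◇□red is false; so □(yellow → red) ∨ ◇□red is false.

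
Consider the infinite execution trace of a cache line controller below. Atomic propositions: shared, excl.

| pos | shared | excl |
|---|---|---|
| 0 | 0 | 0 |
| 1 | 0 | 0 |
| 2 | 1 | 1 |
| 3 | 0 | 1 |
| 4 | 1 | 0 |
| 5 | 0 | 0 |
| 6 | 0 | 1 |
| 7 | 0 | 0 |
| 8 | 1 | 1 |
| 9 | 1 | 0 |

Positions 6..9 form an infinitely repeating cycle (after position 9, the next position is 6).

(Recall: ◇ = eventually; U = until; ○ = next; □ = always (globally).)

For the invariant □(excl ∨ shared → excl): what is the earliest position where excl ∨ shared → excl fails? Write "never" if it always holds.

Check excl ∨ shared → excl at each position in order: 0 ✓, 1 ✓, 2 ✓, 3 ✓.
At position 4 the labels are {shared}, so excl ∨ shared → excl is false there. This is the first violation.

4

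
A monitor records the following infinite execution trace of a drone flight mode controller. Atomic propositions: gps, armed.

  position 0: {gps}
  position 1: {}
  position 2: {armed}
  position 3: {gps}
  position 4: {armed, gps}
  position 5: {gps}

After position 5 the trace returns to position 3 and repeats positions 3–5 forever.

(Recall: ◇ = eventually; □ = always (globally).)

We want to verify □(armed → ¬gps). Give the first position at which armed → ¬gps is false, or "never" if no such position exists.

4

Check armed → ¬gps at each position in order: 0 ✓, 1 ✓, 2 ✓, 3 ✓.
At position 4 the labels are {armed, gps}, so armed → ¬gps is false there. This is the first violation.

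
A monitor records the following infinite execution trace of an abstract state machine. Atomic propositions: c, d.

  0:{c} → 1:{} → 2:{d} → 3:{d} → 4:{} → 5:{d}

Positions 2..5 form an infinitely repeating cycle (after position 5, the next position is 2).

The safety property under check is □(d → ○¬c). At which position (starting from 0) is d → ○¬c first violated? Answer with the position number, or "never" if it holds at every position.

never

d → ○¬c holds at every position 0..5, and those are all the positions the trace ever visits, so the invariant □(d → ○¬c) is never violated.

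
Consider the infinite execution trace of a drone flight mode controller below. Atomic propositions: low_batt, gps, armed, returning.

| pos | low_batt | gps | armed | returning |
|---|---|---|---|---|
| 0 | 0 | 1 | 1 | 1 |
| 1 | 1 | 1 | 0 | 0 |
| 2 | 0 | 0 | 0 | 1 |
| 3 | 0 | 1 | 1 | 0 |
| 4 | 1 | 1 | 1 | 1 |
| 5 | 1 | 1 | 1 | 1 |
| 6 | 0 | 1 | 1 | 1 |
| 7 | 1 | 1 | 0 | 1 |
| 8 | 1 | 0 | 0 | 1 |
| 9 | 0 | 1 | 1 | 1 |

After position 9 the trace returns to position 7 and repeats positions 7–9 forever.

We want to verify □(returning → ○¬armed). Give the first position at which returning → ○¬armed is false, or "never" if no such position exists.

Check returning → ○¬armed at each position in order: 0 ✓, 1 ✓.
At position 2 the labels are {returning} and the next position 3 has {armed, gps}, so returning → ○¬armed is false there. This is the first violation.

2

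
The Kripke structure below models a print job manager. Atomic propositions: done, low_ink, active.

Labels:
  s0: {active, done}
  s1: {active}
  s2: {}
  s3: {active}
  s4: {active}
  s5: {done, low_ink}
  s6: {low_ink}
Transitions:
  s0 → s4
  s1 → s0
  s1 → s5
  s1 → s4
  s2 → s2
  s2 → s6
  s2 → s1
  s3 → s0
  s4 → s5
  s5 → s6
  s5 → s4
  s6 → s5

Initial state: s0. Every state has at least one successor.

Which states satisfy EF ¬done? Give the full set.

{s0, s1, s2, s3, s4, s5, s6}

States satisfying ¬done: {s1, s2, s3, s4, s6}.
States satisfying EF ¬done: {s0, s1, s2, s3, s4, s5, s6}.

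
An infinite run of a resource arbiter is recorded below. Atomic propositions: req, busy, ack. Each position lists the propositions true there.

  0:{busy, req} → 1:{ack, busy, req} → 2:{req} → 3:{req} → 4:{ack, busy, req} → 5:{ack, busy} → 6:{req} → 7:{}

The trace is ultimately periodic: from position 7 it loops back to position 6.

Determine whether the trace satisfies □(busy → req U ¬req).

Satisfied

busy → req U ¬req holds at every position 0..7, and those are all positions ever visited, so □(busy → req U ¬req) holds.
Positions where busy holds: 0, 1, 4, 5.
Check req U ¬req at each: 0→ok, 1→ok, 4→ok, 5→ok.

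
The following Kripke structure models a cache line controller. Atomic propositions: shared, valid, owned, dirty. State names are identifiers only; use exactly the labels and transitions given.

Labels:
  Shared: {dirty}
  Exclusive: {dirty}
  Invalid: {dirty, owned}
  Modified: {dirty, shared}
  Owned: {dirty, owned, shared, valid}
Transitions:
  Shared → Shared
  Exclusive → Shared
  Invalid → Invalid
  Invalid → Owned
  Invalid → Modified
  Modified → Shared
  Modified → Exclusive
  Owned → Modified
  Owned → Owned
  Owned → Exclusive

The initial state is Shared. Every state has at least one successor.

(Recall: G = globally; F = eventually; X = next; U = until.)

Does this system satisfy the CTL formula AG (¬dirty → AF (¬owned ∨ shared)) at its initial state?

Yes

States satisfying ¬dirty → AF (¬owned ∨ shared): {Shared, Exclusive, Invalid, Modified, Owned}.
States satisfying AG (¬dirty → AF (¬owned ∨ shared)): {Shared, Exclusive, Invalid, Modified, Owned}.
Every state reachable from Shared satisfies ¬dirty → AF (¬owned ∨ shared).
Shared ∈ Sat(AG (¬dirty → AF (¬owned ∨ shared))).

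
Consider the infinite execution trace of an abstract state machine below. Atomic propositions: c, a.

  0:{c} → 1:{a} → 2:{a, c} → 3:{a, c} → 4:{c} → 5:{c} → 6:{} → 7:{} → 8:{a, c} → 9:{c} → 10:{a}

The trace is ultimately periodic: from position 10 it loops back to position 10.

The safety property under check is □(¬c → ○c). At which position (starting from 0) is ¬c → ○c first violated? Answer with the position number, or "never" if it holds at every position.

6

Check ¬c → ○c at each position in order: 0 ✓, 1 ✓, 2 ✓, 3 ✓, 4 ✓, 5 ✓.
At position 6 the labels are {} and the next position 7 has {}, so ¬c → ○c is false there. This is the first violation.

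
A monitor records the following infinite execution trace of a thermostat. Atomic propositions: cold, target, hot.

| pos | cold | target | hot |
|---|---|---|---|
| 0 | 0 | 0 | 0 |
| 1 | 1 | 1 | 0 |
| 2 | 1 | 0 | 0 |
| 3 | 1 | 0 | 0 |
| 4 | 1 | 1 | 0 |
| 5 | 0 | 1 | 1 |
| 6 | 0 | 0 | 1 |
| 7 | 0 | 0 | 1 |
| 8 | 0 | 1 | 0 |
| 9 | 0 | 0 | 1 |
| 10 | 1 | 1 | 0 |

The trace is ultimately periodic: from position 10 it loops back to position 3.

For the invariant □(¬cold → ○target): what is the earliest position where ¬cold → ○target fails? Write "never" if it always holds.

Check ¬cold → ○target at each position in order: 0 ✓, 1 ✓, 2 ✓, 3 ✓, 4 ✓.
At position 5 the labels are {hot, target} and the next position 6 has {hot}, so ¬cold → ○target is false there. This is the first violation.

5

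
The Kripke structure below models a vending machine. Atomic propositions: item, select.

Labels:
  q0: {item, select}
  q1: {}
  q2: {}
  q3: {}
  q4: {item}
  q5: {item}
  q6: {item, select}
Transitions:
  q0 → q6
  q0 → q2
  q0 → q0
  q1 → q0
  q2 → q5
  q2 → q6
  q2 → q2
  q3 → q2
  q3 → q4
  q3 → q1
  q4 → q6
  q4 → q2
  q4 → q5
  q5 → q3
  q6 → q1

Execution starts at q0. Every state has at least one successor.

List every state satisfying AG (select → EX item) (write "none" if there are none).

none

States satisfying select → EX item: {q0, q1, q2, q3, q4, q5}.
States satisfying AG (select → EX item): ∅.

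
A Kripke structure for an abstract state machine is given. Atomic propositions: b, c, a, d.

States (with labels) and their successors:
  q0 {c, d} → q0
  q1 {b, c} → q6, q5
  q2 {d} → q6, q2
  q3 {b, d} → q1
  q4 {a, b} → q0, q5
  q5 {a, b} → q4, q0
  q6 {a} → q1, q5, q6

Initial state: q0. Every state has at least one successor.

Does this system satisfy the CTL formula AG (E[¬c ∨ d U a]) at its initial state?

States satisfying E[¬c ∨ d U a]: {q2, q4, q5, q6}.
States satisfying AG (E[¬c ∨ d U a]): ∅.
q0 is reachable from q0 and violates E[¬c ∨ d U a], so AG fails at q0.
q0 ∉ Sat(AG (E[¬c ∨ d U a])).

No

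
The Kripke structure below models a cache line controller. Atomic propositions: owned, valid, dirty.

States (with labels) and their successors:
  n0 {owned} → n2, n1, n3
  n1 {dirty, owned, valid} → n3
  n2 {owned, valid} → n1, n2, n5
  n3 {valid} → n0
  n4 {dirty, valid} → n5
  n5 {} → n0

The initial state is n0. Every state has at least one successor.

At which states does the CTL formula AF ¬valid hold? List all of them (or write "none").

States satisfying ¬valid: {n0, n5}.
States satisfying AF ¬valid: {n0, n1, n3, n4, n5}.

{n0, n1, n3, n4, n5}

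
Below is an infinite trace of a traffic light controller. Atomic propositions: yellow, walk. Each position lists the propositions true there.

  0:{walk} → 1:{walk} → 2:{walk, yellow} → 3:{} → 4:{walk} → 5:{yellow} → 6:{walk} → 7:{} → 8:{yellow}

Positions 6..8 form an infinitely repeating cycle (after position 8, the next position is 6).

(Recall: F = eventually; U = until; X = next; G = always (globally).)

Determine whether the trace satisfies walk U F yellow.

Satisfied

Walking from position 0: F yellow first holds at position 0, and walk holds at every earlier position along the way, so walk U F yellow holds.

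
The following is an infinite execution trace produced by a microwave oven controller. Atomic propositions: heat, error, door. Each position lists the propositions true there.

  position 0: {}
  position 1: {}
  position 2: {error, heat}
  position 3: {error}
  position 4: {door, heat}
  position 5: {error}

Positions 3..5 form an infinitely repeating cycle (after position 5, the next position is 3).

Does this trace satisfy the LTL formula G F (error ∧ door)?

Violated

F (error ∧ door) must hold at every position from 0 onward. It fails at position 0, so G F (error ∧ door) is false.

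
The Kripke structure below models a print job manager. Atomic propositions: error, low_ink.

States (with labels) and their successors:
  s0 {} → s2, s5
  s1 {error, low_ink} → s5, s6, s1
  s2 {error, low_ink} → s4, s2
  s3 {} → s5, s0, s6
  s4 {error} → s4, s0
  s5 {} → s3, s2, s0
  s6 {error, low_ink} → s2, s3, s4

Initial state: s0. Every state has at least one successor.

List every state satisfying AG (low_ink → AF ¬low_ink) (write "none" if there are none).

States satisfying low_ink → AF ¬low_ink: {s0, s3, s4, s5}.
States satisfying AG (low_ink → AF ¬low_ink): ∅.

none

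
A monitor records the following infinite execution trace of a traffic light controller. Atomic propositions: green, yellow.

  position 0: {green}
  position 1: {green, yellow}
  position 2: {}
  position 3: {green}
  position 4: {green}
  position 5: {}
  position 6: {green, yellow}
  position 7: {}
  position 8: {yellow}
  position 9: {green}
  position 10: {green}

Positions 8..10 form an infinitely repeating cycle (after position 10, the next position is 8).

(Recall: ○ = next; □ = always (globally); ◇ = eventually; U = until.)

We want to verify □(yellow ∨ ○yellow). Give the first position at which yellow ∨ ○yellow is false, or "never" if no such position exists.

2

Check yellow ∨ ○yellow at each position in order: 0 ✓, 1 ✓.
At position 2 the labels are {} and the next position 3 has {green}, so yellow ∨ ○yellow is false there. This is the first violation.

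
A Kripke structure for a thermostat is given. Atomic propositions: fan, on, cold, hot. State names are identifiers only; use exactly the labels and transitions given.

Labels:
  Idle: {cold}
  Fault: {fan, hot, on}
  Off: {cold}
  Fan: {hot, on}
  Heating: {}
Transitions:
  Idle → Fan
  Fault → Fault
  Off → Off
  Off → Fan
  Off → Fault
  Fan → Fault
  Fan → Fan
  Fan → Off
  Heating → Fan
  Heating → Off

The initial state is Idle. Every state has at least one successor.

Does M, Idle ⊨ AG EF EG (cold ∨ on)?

Yes

States satisfying EF EG (cold ∨ on): {Idle, Fault, Off, Fan, Heating}.
States satisfying AG EF EG (cold ∨ on): {Idle, Fault, Off, Fan, Heating}.
Every state reachable from Idle satisfies EF EG (cold ∨ on).
Idle ∈ Sat(AG EF EG (cold ∨ on)).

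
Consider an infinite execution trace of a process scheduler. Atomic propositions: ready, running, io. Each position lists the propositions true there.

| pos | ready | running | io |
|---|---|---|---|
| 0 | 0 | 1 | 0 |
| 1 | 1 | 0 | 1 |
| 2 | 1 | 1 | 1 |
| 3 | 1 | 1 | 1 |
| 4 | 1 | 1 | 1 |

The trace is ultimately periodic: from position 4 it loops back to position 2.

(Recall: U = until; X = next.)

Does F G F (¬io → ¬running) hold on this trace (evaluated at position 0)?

Satisfied

G F (¬io → ¬running) holds at position 0, which is reachable from 0, so F G F (¬io → ¬running) holds.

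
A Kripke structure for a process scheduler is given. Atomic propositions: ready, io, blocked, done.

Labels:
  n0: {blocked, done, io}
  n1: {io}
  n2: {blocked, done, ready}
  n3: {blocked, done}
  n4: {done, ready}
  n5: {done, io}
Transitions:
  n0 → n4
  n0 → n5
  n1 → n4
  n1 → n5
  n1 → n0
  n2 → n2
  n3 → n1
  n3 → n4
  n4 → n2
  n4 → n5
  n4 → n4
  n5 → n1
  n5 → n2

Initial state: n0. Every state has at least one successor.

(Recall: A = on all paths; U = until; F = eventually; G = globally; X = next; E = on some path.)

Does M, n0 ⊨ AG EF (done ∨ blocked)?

States satisfying EF (done ∨ blocked): {n0, n1, n2, n3, n4, n5}.
States satisfying AG EF (done ∨ blocked): {n0, n1, n2, n3, n4, n5}.
Every state reachable from n0 satisfies EF (done ∨ blocked).
n0 ∈ Sat(AG EF (done ∨ blocked)).

Satisfied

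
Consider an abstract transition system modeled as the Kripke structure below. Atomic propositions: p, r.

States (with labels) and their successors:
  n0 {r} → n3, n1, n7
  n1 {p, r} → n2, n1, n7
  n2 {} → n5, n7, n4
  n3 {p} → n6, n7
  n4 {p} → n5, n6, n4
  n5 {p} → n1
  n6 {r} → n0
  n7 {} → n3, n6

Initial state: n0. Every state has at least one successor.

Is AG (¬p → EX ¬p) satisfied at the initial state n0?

Yes

States satisfying ¬p → EX ¬p: {n0, n1, n2, n3, n4, n5, n6, n7}.
States satisfying AG (¬p → EX ¬p): {n0, n1, n2, n3, n4, n5, n6, n7}.
Every state reachable from n0 satisfies ¬p → EX ¬p.
n0 ∈ Sat(AG (¬p → EX ¬p)).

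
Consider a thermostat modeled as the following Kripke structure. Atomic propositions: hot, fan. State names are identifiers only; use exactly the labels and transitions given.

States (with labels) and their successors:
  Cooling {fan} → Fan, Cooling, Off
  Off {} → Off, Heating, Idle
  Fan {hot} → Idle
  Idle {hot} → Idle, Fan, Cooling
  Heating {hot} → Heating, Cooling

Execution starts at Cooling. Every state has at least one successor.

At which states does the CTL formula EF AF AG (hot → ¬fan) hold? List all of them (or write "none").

{Cooling, Off, Fan, Idle, Heating}

States satisfying AF AG (hot → ¬fan): {Cooling, Off, Fan, Idle, Heating}.
States satisfying EF AF AG (hot → ¬fan): {Cooling, Off, Fan, Idle, Heating}.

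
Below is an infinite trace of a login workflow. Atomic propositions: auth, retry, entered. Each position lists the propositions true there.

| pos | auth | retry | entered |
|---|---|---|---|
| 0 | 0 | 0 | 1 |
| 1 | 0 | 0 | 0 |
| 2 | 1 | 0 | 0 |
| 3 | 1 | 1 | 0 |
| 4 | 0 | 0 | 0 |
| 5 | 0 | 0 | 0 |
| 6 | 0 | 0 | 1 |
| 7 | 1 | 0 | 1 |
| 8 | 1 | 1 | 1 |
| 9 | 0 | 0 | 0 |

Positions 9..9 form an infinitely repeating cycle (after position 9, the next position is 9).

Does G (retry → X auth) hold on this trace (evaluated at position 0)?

retry → X auth must hold at every position from 0 onward. It fails at position 3, so G (retry → X auth) is false.
Positions where retry holds: 3, 8.
Check X auth at each: 3→fails, 8→fails.

No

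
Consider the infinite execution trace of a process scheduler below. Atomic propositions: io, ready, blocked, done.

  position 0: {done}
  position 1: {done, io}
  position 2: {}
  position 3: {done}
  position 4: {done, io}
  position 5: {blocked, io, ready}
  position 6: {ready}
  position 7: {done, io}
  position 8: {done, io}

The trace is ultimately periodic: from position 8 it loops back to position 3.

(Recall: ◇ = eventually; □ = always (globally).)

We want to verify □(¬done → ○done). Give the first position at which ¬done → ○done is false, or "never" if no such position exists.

5

Check ¬done → ○done at each position in order: 0 ✓, 1 ✓, 2 ✓, 3 ✓, 4 ✓.
At position 5 the labels are {blocked, io, ready} and the next position 6 has {ready}, so ¬done → ○done is false there. This is the first violation.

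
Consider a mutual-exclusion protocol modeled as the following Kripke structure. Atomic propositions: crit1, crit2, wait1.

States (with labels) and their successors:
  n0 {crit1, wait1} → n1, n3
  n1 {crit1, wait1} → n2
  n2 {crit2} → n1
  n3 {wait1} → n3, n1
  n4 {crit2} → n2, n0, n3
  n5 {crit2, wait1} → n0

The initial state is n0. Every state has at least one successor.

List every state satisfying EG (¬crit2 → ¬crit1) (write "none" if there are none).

States satisfying ¬crit2 → ¬crit1: {n2, n3, n4, n5}.
States satisfying EG (¬crit2 → ¬crit1): {n3, n4}.

{n3, n4}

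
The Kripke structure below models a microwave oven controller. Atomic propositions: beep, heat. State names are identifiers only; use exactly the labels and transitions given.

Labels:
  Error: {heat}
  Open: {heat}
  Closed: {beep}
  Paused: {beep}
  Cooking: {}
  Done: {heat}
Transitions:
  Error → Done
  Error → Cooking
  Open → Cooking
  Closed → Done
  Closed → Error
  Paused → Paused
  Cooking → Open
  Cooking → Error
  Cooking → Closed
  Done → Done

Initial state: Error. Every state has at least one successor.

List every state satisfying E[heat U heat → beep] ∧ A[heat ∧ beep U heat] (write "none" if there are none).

States satisfying heat: {Error, Open, Done}.
States satisfying heat → beep: {Closed, Paused, Cooking}.
States satisfying E[heat U heat → beep]: {Error, Open, Closed, Paused, Cooking}.
States satisfying heat ∧ beep: ∅.
States satisfying A[heat ∧ beep U heat]: {Error, Open, Done}.
States satisfying E[heat U heat → beep] ∧ A[heat ∧ beep U heat]: {Error, Open}.

{Error, Open}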